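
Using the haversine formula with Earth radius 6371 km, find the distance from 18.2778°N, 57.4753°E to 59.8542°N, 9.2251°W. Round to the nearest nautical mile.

Δλ = -9.2251 − 57.4753 = -66.7004°.
Δφ = 59.8542 − 18.2778 = 41.5764°.
a = sin²(Δφ/2) + cos φ₁ · cos φ₂ · sin²(Δλ/2) = 0.270087.
c = 2·atan2(√a, √(1−a)) = 1.09300 rad → d = 6371·c ≈ 6963.49 km ≈ 3759.98 nmi.

3760 nmi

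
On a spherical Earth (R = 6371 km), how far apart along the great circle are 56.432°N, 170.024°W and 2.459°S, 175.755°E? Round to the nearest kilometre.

6674 km

Δλ = 175.755 − -170.024 = 345.779°; wrapped into (−180°, 180°]: -14.221°.
Δφ = -2.459 − 56.432 = -58.891°.
a = sin²(Δφ/2) + cos φ₁ · cos φ₂ · sin²(Δλ/2) = 0.250130.
c = 2·atan2(√a, √(1−a)) = 1.04750 rad → d = 6371·c ≈ 6673.61 km.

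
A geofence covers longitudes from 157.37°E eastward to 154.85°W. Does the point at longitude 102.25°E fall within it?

Band width going east from +157.37° to -154.85°: ((-154.85 − 157.37) mod 360) = 47.78°.
Offset of +102.25° east of the west edge: ((102.25 − 157.37) mod 360) = 304.88°.
304.88° > 47.78° ⇒ outside.

No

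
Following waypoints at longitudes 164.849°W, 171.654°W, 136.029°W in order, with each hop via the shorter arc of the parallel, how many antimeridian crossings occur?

Leg 1: -164.849° → -171.654°, shortest Δλ = -6.805° (west) — does not cross 180°.
Leg 2: -171.654° → -136.029°, shortest Δλ = 35.625° (east) — does not cross 180°.
Total crossings: 0.

0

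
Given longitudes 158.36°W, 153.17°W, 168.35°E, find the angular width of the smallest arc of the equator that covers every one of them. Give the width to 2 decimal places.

Sort the longitudes: -158.36°, -153.17°, +168.35°.
Eastward gaps between consecutive values (wrapping around): 5.19°, 321.52°, 33.29°.
Largest gap = 321.52° ⇒ minimal covering band is its complement: 360° − 321.52° = 38.48°.
Band runs from +168.35° eastward to -153.17°, crossing the antimeridian.

38.48°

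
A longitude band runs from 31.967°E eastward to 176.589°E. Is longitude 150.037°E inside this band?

Yes

Band width going east from +31.967° to +176.589°: ((176.589 − 31.967) mod 360) = 144.622°.
Offset of +150.037° east of the west edge: ((150.037 − 31.967) mod 360) = 118.070°.
118.070° ≤ 144.622° ⇒ inside.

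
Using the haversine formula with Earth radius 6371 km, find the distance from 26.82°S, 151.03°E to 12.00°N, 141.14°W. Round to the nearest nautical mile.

Δλ = -141.14 − 151.03 = -292.17°; wrapped into (−180°, 180°]: 67.83°.
Δφ = 12.00 − -26.82 = 38.82°.
a = sin²(Δφ/2) + cos φ₁ · cos φ₂ · sin²(Δλ/2) = 0.382202.
c = 2·atan2(√a, √(1−a)) = 1.33296 rad → d = 6371·c ≈ 8492.31 km ≈ 4585.48 nmi.

4585 nmi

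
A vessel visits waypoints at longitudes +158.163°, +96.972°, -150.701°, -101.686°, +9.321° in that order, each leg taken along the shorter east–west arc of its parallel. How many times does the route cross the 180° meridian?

1

Leg 1: +158.163° → +96.972°, shortest Δλ = -61.191° (west) — does not cross 180°.
Leg 2: +96.972° → -150.701°, shortest Δλ = 112.327° (east) — crosses 180°.
Leg 3: -150.701° → -101.686°, shortest Δλ = 49.015° (east) — does not cross 180°.
Leg 4: -101.686° → +9.321°, shortest Δλ = 111.007° (east) — does not cross 180°.
Total crossings: 1.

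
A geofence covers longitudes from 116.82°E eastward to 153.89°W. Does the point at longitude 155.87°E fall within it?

Band width going east from +116.82° to -153.89°: ((-153.89 − 116.82) mod 360) = 89.29°.
Offset of +155.87° east of the west edge: ((155.87 − 116.82) mod 360) = 39.05°.
39.05° ≤ 89.29° ⇒ inside.

Yes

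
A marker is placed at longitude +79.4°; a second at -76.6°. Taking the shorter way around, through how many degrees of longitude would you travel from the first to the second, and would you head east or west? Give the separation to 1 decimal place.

Raw difference: -76.6 − 79.4 = -156.0°.
Normalise into (−180°, 180°]: -156.0° stays -156.0°.
Negative ⇒ the second point lies to the west; separation 156.0°.

156.0° west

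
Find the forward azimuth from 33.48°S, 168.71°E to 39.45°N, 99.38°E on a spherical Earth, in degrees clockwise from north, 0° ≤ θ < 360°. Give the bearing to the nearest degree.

313°

Δλ = 99.38 − 168.71 = -69.33°.
θ = atan2( sin Δλ · cos φ₂ , cos φ₁ · sin φ₂ − sin φ₁ · cos φ₂ · cos Δλ )
  = atan2(-0.72247, 0.68034) = -46.720° → normalised to [0°, 360°): 313.280°.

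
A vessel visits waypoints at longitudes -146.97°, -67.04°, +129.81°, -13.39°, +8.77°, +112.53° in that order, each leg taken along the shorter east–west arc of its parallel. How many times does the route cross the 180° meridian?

1

Leg 1: -146.97° → -67.04°, shortest Δλ = 79.93° (east) — does not cross 180°.
Leg 2: -67.04° → +129.81°, shortest Δλ = -163.15° (west) — crosses 180°.
Leg 3: +129.81° → -13.39°, shortest Δλ = -143.2° (west) — does not cross 180°.
Leg 4: -13.39° → +8.77°, shortest Δλ = 22.16° (east) — does not cross 180°.
Leg 5: +8.77° → +112.53°, shortest Δλ = 103.76° (east) — does not cross 180°.
Total crossings: 1.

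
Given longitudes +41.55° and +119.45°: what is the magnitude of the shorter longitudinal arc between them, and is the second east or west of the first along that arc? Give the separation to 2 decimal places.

Raw difference: 119.45 − 41.55 = 77.9°.
Normalise into (−180°, 180°]: 77.9° stays 77.9°.
Positive ⇒ the second point lies to the east; separation 77.90°.

77.90° east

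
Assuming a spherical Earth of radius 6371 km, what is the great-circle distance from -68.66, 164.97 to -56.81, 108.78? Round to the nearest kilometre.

3012 km

Δλ = 108.78 − 164.97 = -56.19°.
Δφ = -56.81 − -68.66 = 11.85°.
a = sin²(Δφ/2) + cos φ₁ · cos φ₂ · sin²(Δλ/2) = 0.054836.
c = 2·atan2(√a, √(1−a)) = 0.47273 rad → d = 6371·c ≈ 3011.76 km.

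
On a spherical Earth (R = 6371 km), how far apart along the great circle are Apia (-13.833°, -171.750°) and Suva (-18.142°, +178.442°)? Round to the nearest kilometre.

Δλ = 178.442 − -171.750 = 350.192°; wrapped into (−180°, 180°]: -9.808°.
Δφ = -18.142 − -13.833 = -4.309°.
a = sin²(Δφ/2) + cos φ₁ · cos φ₂ · sin²(Δλ/2) = 0.008157.
c = 2·atan2(√a, √(1−a)) = 0.18087 rad → d = 6371·c ≈ 1152.35 km.

1152 km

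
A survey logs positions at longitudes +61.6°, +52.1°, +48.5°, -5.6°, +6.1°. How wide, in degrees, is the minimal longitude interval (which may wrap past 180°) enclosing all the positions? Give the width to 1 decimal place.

Sort the longitudes: -5.6°, +6.1°, +48.5°, +52.1°, +61.6°.
Eastward gaps between consecutive values (wrapping around): 11.7°, 42.4°, 3.6°, 9.5°, 292.8°.
Largest gap = 292.8° ⇒ minimal covering band is its complement: 360° − 292.8° = 67.2°.
Band runs from -5.6° eastward to +61.6°.

67.2°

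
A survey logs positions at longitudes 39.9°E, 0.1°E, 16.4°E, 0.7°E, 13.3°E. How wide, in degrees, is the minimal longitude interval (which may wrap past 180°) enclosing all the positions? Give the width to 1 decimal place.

Sort the longitudes: +0.1°, +0.7°, +13.3°, +16.4°, +39.9°.
Eastward gaps between consecutive values (wrapping around): 0.6°, 12.6°, 3.1°, 23.5°, 320.2°.
Largest gap = 320.2° ⇒ minimal covering band is its complement: 360° − 320.2° = 39.8°.
Band runs from +0.1° eastward to +39.9°.

39.8°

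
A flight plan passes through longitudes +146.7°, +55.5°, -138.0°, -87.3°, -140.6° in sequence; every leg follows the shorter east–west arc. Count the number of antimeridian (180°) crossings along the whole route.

Leg 1: +146.7° → +55.5°, shortest Δλ = -91.2° (west) — does not cross 180°.
Leg 2: +55.5° → -138.0°, shortest Δλ = 166.5° (east) — crosses 180°.
Leg 3: -138.0° → -87.3°, shortest Δλ = 50.7° (east) — does not cross 180°.
Leg 4: -87.3° → -140.6°, shortest Δλ = -53.3° (west) — does not cross 180°.
Total crossings: 1.

1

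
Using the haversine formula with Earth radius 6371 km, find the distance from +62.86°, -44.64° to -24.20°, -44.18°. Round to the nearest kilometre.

Δλ = -44.18 − -44.64 = 0.46°.
Δφ = -24.20 − 62.86 = -87.06°.
a = sin²(Δφ/2) + cos φ₁ · cos φ₂ · sin²(Δλ/2) = 0.474362.
c = 2·atan2(√a, √(1−a)) = 1.51950 rad → d = 6371·c ≈ 9680.72 km.

9681 km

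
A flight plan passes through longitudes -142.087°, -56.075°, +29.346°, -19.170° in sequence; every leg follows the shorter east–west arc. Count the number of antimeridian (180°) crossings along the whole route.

Leg 1: -142.087° → -56.075°, shortest Δλ = 86.012° (east) — does not cross 180°.
Leg 2: -56.075° → +29.346°, shortest Δλ = 85.421° (east) — does not cross 180°.
Leg 3: +29.346° → -19.170°, shortest Δλ = -48.516° (west) — does not cross 180°.
Total crossings: 0.

0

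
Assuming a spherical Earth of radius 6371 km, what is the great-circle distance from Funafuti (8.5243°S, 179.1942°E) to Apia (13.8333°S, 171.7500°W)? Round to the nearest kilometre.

Δλ = -171.7500 − 179.1942 = -350.9442°; wrapped into (−180°, 180°]: 9.0558°.
Δφ = -13.8333 − -8.5243 = -5.3090°.
a = sin²(Δφ/2) + cos φ₁ · cos φ₂ · sin²(Δλ/2) = 0.008130.
c = 2·atan2(√a, √(1−a)) = 0.18057 rad → d = 6371·c ≈ 1150.43 km.

1150 km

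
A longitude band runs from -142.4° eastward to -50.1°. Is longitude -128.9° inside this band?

Band width going east from -142.4° to -50.1°: ((-50.1 − -142.4) mod 360) = 92.3°.
Offset of -128.9° east of the west edge: ((-128.9 − -142.4) mod 360) = 13.5°.
13.5° ≤ 92.3° ⇒ inside.

Yes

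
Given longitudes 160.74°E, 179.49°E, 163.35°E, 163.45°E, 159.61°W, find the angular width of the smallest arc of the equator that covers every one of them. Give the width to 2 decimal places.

39.65°

Sort the longitudes: -159.61°, +160.74°, +163.35°, +163.45°, +179.49°.
Eastward gaps between consecutive values (wrapping around): 320.35°, 2.61°, 0.10°, 16.04°, 20.90°.
Largest gap = 320.35° ⇒ minimal covering band is its complement: 360° − 320.35° = 39.65°.
Band runs from +160.74° eastward to -159.61°, crossing the antimeridian.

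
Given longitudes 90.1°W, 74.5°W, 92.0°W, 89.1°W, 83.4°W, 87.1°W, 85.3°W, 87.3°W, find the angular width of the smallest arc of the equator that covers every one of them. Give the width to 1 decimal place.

17.5°

Sort the longitudes: -92.0°, -90.1°, -89.1°, -87.3°, -87.1°, -85.3°, -83.4°, -74.5°.
Eastward gaps between consecutive values (wrapping around): 1.9°, 1.0°, 1.8°, 0.2°, 1.8°, 1.9°, 8.9°, 342.5°.
Largest gap = 342.5° ⇒ minimal covering band is its complement: 360° − 342.5° = 17.5°.
Band runs from -92.0° eastward to -74.5°.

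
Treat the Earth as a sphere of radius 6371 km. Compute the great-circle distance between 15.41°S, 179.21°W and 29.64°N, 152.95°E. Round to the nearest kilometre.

5832 km

Δλ = 152.95 − -179.21 = 332.16°; wrapped into (−180°, 180°]: -27.84°.
Δφ = 29.64 − -15.41 = 45.05°.
a = sin²(Δφ/2) + cos φ₁ · cos φ₂ · sin²(Δλ/2) = 0.195247.
c = 2·atan2(√a, √(1−a)) = 0.91536 rad → d = 6371·c ≈ 5831.75 km.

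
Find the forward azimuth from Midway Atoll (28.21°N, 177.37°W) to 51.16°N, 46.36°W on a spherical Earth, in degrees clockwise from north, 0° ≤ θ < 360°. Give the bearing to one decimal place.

28.2°

Δλ = -46.36 − -177.37 = 131.01°.
θ = atan2( sin Δλ · cos φ₂ , cos φ₁ · sin φ₂ − sin φ₁ · cos φ₂ · cos Δλ )
  = atan2(0.47324, 0.88091) = 28.245° → normalised to [0°, 360°): 28.245°.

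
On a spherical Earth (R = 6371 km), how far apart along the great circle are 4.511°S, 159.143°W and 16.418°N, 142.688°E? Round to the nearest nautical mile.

Δλ = 142.688 − -159.143 = 301.831°; wrapped into (−180°, 180°]: -58.169°.
Δφ = 16.418 − -4.511 = 20.929°.
a = sin²(Δφ/2) + cos φ₁ · cos φ₂ · sin²(Δλ/2) = 0.258943.
c = 2·atan2(√a, √(1−a)) = 1.06773 rad → d = 6371·c ≈ 6802.52 km ≈ 3673.06 nmi.

3673 nmi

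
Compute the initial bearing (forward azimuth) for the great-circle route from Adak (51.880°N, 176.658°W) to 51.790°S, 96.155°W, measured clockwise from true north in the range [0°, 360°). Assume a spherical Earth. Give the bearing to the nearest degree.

133°

Δλ = -96.155 − -176.658 = 80.503°.
θ = atan2( sin Δλ · cos φ₂ , cos φ₁ · sin φ₂ − sin φ₁ · cos φ₂ · cos Δλ )
  = atan2(0.61007, -0.56534) = 132.821° → normalised to [0°, 360°): 132.821°.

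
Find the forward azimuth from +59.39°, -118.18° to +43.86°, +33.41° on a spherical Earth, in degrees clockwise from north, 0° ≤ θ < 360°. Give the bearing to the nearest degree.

21°

Δλ = 33.41 − -118.18 = 151.59°.
θ = atan2( sin Δλ · cos φ₂ , cos φ₁ · sin φ₂ − sin φ₁ · cos φ₂ · cos Δλ )
  = atan2(0.34305, 0.89864) = 20.894° → normalised to [0°, 360°): 20.894°.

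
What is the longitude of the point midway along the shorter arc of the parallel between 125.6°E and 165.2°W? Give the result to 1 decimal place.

160.2°E

Signed shortest Δλ from +125.6° to -165.2° is +69.2°.
Midpoint longitude = +125.6° + (+69.2°)/2 = +125.6° + 34.6° = +160.2°.
(The naïve average (+125.6 + -165.2)/2 = -19.8° is on the wrong side of the globe.)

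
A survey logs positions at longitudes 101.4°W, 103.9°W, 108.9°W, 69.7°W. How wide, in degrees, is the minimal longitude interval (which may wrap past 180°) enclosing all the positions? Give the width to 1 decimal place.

Sort the longitudes: -108.9°, -103.9°, -101.4°, -69.7°.
Eastward gaps between consecutive values (wrapping around): 5.0°, 2.5°, 31.7°, 320.8°.
Largest gap = 320.8° ⇒ minimal covering band is its complement: 360° − 320.8° = 39.2°.
Band runs from -108.9° eastward to -69.7°.

39.2°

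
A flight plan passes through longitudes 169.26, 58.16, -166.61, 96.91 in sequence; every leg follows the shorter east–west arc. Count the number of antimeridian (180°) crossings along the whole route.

2

Leg 1: +169.26° → +58.16°, shortest Δλ = -111.1° (west) — does not cross 180°.
Leg 2: +58.16° → -166.61°, shortest Δλ = 135.23° (east) — crosses 180°.
Leg 3: -166.61° → +96.91°, shortest Δλ = -96.48° (west) — crosses 180°.
Total crossings: 2.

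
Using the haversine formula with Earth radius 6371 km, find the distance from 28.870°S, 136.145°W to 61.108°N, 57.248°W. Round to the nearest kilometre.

12226 km

Δλ = -57.248 − -136.145 = 78.897°.
Δφ = 61.108 − -28.870 = 89.978°.
a = sin²(Δφ/2) + cos φ₁ · cos φ₂ · sin²(Δλ/2) = 0.670624.
c = 2·atan2(√a, √(1−a)) = 1.91904 rad → d = 6371·c ≈ 12226.21 km.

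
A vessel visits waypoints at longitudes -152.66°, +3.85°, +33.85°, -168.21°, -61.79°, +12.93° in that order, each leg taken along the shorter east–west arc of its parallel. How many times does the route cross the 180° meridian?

1

Leg 1: -152.66° → +3.85°, shortest Δλ = 156.51° (east) — does not cross 180°.
Leg 2: +3.85° → +33.85°, shortest Δλ = 30.0° (east) — does not cross 180°.
Leg 3: +33.85° → -168.21°, shortest Δλ = 157.94° (east) — crosses 180°.
Leg 4: -168.21° → -61.79°, shortest Δλ = 106.42° (east) — does not cross 180°.
Leg 5: -61.79° → +12.93°, shortest Δλ = 74.72° (east) — does not cross 180°.
Total crossings: 1.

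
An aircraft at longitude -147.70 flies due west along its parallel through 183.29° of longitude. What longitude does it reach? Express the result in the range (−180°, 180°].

Start at -147.70°; shift −183.29° → -330.99°.
-330.99° lies outside (−180°, 180°]; add 360° → +29.01°.

+29.01°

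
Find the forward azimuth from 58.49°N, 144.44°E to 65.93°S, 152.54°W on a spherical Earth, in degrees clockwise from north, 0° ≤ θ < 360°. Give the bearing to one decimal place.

Δλ = -152.54 − 144.44 = -296.98°; wrapped into (−180°, 180°]: 63.02°.
θ = atan2( sin Δλ · cos φ₂ , cos φ₁ · sin φ₂ − sin φ₁ · cos φ₂ · cos Δλ )
  = atan2(0.36346, -0.63495) = 150.212° → normalised to [0°, 360°): 150.212°.

150.2°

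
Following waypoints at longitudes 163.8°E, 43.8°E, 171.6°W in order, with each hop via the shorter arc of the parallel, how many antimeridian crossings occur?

1

Leg 1: +163.8° → +43.8°, shortest Δλ = -120.0° (west) — does not cross 180°.
Leg 2: +43.8° → -171.6°, shortest Δλ = 144.6° (east) — crosses 180°.
Total crossings: 1.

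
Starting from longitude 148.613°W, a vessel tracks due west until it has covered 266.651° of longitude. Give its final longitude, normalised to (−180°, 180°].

55.264°W

Start at -148.613°; shift −266.651° → -415.264°.
-415.264° lies outside (−180°, 180°]; add 360° → -55.264°.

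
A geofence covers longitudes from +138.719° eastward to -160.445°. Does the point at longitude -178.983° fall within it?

Band width going east from +138.719° to -160.445°: ((-160.445 − 138.719) mod 360) = 60.836°.
Offset of -178.983° east of the west edge: ((-178.983 − 138.719) mod 360) = 42.298°.
42.298° ≤ 60.836° ⇒ inside.

Yes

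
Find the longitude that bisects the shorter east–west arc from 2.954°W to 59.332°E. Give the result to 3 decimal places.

Signed shortest Δλ from -2.954° to +59.332° is +62.286°.
Midpoint longitude = -2.954° + (+62.286°)/2 = -2.954° + 31.143° = +28.189°.

28.189°E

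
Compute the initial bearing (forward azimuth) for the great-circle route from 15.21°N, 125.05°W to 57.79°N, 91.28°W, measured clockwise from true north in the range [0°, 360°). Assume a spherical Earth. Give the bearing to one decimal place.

22.9°

Δλ = -91.28 − -125.05 = 33.77°.
θ = atan2( sin Δλ · cos φ₂ , cos φ₁ · sin φ₂ − sin φ₁ · cos φ₂ · cos Δλ )
  = atan2(0.29629, 0.70021) = 22.935° → normalised to [0°, 360°): 22.935°.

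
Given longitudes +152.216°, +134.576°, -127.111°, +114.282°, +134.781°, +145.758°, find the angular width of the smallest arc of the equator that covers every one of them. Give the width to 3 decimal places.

118.607°

Sort the longitudes: -127.111°, +114.282°, +134.576°, +134.781°, +145.758°, +152.216°.
Eastward gaps between consecutive values (wrapping around): 241.393°, 20.294°, 0.205°, 10.977°, 6.458°, 80.673°.
Largest gap = 241.393° ⇒ minimal covering band is its complement: 360° − 241.393° = 118.607°.
Band runs from +114.282° eastward to -127.111°, crossing the antimeridian.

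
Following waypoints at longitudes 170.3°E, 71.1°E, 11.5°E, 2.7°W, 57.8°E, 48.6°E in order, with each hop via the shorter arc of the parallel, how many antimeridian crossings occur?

Leg 1: +170.3° → +71.1°, shortest Δλ = -99.2° (west) — does not cross 180°.
Leg 2: +71.1° → +11.5°, shortest Δλ = -59.6° (west) — does not cross 180°.
Leg 3: +11.5° → -2.7°, shortest Δλ = -14.2° (west) — does not cross 180°.
Leg 4: -2.7° → +57.8°, shortest Δλ = 60.5° (east) — does not cross 180°.
Leg 5: +57.8° → +48.6°, shortest Δλ = -9.2° (west) — does not cross 180°.
Total crossings: 0.

0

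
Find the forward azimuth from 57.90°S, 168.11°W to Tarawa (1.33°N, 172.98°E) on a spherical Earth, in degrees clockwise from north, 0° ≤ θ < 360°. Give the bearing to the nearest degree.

Δλ = 172.98 − -168.11 = 341.09°; wrapped into (−180°, 180°]: -18.91°.
θ = atan2( sin Δλ · cos φ₂ , cos φ₁ · sin φ₂ − sin φ₁ · cos φ₂ · cos Δλ )
  = atan2(-0.32400, 0.81352) = -21.716° → normalised to [0°, 360°): 338.284°.

338°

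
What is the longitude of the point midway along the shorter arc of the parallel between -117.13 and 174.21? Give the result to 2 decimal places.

Signed shortest Δλ from -117.13° to +174.21° is -68.66°.
Midpoint longitude = -117.13° + (-68.66°)/2 = -117.13° − 34.33° = -151.46°.
(The naïve average (-117.13 + +174.21)/2 = 28.54° is on the wrong side of the globe.)

-151.46°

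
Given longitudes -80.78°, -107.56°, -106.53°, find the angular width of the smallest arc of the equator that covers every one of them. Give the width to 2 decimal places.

Sort the longitudes: -107.56°, -106.53°, -80.78°.
Eastward gaps between consecutive values (wrapping around): 1.03°, 25.75°, 333.22°.
Largest gap = 333.22° ⇒ minimal covering band is its complement: 360° − 333.22° = 26.78°.
Band runs from -107.56° eastward to -80.78°.

26.78°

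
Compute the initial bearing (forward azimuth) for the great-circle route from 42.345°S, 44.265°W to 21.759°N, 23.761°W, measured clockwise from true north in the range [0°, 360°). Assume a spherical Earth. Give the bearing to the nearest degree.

Δλ = -23.761 − -44.265 = 20.504°.
θ = atan2( sin Δλ · cos φ₂ , cos φ₁ · sin φ₂ − sin φ₁ · cos φ₂ · cos Δλ )
  = atan2(0.32532, 0.85996) = 20.721° → normalised to [0°, 360°): 20.721°.

21°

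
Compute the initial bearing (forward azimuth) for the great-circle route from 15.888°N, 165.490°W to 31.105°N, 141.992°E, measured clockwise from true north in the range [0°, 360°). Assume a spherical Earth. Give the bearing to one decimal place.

Δλ = 141.992 − -165.490 = 307.482°; wrapped into (−180°, 180°]: -52.518°.
θ = atan2( sin Δλ · cos φ₂ , cos φ₁ · sin φ₂ − sin φ₁ · cos φ₂ · cos Δλ )
  = atan2(-0.67945, 0.35424) = -62.464° → normalised to [0°, 360°): 297.536°.

297.5°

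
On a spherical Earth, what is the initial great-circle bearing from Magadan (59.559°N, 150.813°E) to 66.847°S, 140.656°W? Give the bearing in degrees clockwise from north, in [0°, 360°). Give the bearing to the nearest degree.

148°

Δλ = -140.656 − 150.813 = -291.469°; wrapped into (−180°, 180°]: 68.531°.
θ = atan2( sin Δλ · cos φ₂ , cos φ₁ · sin φ₂ − sin φ₁ · cos φ₂ · cos Δλ )
  = atan2(0.36591, -0.58991) = 148.190° → normalised to [0°, 360°): 148.190°.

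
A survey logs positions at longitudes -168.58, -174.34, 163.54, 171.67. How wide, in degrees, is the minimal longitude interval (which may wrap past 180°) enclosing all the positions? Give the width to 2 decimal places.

Sort the longitudes: -174.34°, -168.58°, +163.54°, +171.67°.
Eastward gaps between consecutive values (wrapping around): 5.76°, 332.12°, 8.13°, 13.99°.
Largest gap = 332.12° ⇒ minimal covering band is its complement: 360° − 332.12° = 27.88°.
Band runs from +163.54° eastward to -168.58°, crossing the antimeridian.

27.88°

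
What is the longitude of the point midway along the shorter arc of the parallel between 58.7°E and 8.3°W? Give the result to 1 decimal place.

Signed shortest Δλ from +58.7° to -8.3° is -67.0°.
Midpoint longitude = +58.7° + (-67.0°)/2 = +58.7° − 33.5° = +25.2°.

25.2°E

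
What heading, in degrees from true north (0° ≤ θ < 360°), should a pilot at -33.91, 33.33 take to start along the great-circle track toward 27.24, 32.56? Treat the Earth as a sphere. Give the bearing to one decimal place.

359.2°

Δλ = 32.56 − 33.33 = -0.77°.
θ = atan2( sin Δλ · cos φ₂ , cos φ₁ · sin φ₂ − sin φ₁ · cos φ₂ · cos Δλ )
  = atan2(-0.01195, 0.87584) = -0.782° → normalised to [0°, 360°): 359.218°.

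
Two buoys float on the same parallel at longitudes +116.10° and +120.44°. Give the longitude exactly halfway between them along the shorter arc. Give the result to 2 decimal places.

Signed shortest Δλ from +116.10° to +120.44° is +4.34°.
Midpoint longitude = +116.10° + (+4.34°)/2 = +116.10° + 2.17° = +118.27°.

+118.27°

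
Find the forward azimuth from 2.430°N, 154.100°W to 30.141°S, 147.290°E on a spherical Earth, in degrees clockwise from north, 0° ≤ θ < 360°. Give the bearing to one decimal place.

Δλ = 147.290 − -154.100 = 301.390°; wrapped into (−180°, 180°]: -58.610°.
θ = atan2( sin Δλ · cos φ₂ , cos φ₁ · sin φ₂ − sin φ₁ · cos φ₂ · cos Δλ )
  = atan2(-0.73822, -0.52078) = -125.201° → normalised to [0°, 360°): 234.799°.

234.8°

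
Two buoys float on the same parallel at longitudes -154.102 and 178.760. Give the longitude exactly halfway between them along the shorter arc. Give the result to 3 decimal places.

Signed shortest Δλ from -154.102° to +178.760° is -27.138°.
Midpoint longitude = -154.102° + (-27.138°)/2 = -154.102° − 13.569° = -167.671°.
(The naïve average (-154.102 + +178.760)/2 = 12.329° is on the wrong side of the globe.)

-167.671°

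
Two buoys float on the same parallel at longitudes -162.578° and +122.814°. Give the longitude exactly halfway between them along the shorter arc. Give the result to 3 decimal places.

Signed shortest Δλ from -162.578° to +122.814° is -74.608°.
Midpoint longitude = -162.578° + (-74.608°)/2 = -162.578° − 37.304° = -199.882°.
Normalise into (−180°, 180°]: +160.118°.
(The naïve average (-162.578 + +122.814)/2 = -19.882° is on the wrong side of the globe.)

+160.118°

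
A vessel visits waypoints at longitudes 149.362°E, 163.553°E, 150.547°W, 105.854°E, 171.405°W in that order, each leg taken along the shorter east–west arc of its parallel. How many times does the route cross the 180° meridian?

Leg 1: +149.362° → +163.553°, shortest Δλ = 14.191° (east) — does not cross 180°.
Leg 2: +163.553° → -150.547°, shortest Δλ = 45.9° (east) — crosses 180°.
Leg 3: -150.547° → +105.854°, shortest Δλ = -103.599° (west) — crosses 180°.
Leg 4: +105.854° → -171.405°, shortest Δλ = 82.741° (east) — crosses 180°.
Total crossings: 3.

3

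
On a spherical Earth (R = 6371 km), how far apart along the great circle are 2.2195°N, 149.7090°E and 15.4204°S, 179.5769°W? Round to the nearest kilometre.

Δλ = -179.5769 − 149.7090 = -329.2859°; wrapped into (−180°, 180°]: 30.7141°.
Δφ = -15.4204 − 2.2195 = -17.6399°.
a = sin²(Δφ/2) + cos φ₁ · cos φ₂ · sin²(Δλ/2) = 0.091071.
c = 2·atan2(√a, √(1−a)) = 0.61312 rad → d = 6371·c ≈ 3906.18 km.

3906 km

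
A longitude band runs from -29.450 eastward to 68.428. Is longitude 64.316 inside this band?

Band width going east from -29.450° to +68.428°: ((68.428 − -29.450) mod 360) = 97.878°.
Offset of +64.316° east of the west edge: ((64.316 − -29.450) mod 360) = 93.766°.
93.766° ≤ 97.878° ⇒ inside.

Yes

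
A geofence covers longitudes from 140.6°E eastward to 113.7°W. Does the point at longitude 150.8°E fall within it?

Band width going east from +140.6° to -113.7°: ((-113.7 − 140.6) mod 360) = 105.7°.
Offset of +150.8° east of the west edge: ((150.8 − 140.6) mod 360) = 10.2°.
10.2° ≤ 105.7° ⇒ inside.

Yes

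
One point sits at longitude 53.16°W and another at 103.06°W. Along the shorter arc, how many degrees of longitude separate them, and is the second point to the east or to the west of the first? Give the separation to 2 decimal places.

49.90° west

Raw difference: -103.06 − -53.16 = -49.9°.
Normalise into (−180°, 180°]: -49.9° stays -49.9°.
Negative ⇒ the second point lies to the west; separation 49.90°.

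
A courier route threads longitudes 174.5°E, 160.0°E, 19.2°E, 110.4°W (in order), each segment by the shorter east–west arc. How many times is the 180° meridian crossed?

0

Leg 1: +174.5° → +160.0°, shortest Δλ = -14.5° (west) — does not cross 180°.
Leg 2: +160.0° → +19.2°, shortest Δλ = -140.8° (west) — does not cross 180°.
Leg 3: +19.2° → -110.4°, shortest Δλ = -129.6° (west) — does not cross 180°.
Total crossings: 0.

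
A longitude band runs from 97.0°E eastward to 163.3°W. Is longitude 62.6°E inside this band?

No

Band width going east from +97.0° to -163.3°: ((-163.3 − 97.0) mod 360) = 99.7°.
Offset of +62.6° east of the west edge: ((62.6 − 97.0) mod 360) = 325.6°.
325.6° > 99.7° ⇒ outside.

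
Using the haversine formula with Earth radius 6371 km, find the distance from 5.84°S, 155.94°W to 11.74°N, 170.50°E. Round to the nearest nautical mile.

2265 nmi

Δλ = 170.50 − -155.94 = 326.44°; wrapped into (−180°, 180°]: -33.56°.
Δφ = 11.74 − -5.84 = 17.58°.
a = sin²(Δφ/2) + cos φ₁ · cos φ₂ · sin²(Δλ/2) = 0.104531.
c = 2·atan2(√a, √(1−a)) = 0.65846 rad → d = 6371·c ≈ 4195.03 km ≈ 2265.13 nmi.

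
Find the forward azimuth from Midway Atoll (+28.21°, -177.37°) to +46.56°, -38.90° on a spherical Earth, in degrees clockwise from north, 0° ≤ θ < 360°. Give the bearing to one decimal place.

Δλ = -38.90 − -177.37 = 138.47°.
θ = atan2( sin Δλ · cos φ₂ , cos φ₁ · sin φ₂ − sin φ₁ · cos φ₂ · cos Δλ )
  = atan2(0.45588, 0.88317) = 27.302° → normalised to [0°, 360°): 27.302°.

27.3°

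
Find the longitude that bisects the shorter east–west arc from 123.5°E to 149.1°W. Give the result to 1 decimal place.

Signed shortest Δλ from +123.5° to -149.1° is +87.4°.
Midpoint longitude = +123.5° + (+87.4°)/2 = +123.5° + 43.7° = +167.2°.
(The naïve average (+123.5 + -149.1)/2 = -12.8° is on the wrong side of the globe.)

167.2°E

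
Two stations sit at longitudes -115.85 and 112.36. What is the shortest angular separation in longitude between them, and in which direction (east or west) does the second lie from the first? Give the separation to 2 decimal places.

Raw difference: 112.36 − -115.85 = 228.21°.
Normalise into (−180°, 180°]: 228.21° − 360° = -131.79°.
Negative ⇒ the second point lies to the west; separation 131.79°.

131.79° west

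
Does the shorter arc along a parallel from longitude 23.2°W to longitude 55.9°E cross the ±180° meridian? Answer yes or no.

No

Signed shortest Δλ = ((55.9 − -23.2 + 180) mod 360) − 180 = 79.1°.
Going east by 79.1° from -23.2° reaches +55.9° without touching 180°.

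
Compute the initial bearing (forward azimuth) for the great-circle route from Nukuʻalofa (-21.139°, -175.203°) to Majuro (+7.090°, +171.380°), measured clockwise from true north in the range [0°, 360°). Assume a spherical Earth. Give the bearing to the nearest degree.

334°

Δλ = 171.380 − -175.203 = 346.583°; wrapped into (−180°, 180°]: -13.417°.
θ = atan2( sin Δλ · cos φ₂ , cos φ₁ · sin φ₂ − sin φ₁ · cos φ₂ · cos Δλ )
  = atan2(-0.23026, 0.46323) = -26.431° → normalised to [0°, 360°): 333.569°.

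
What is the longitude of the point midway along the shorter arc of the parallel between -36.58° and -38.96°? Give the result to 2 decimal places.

-37.77°

Signed shortest Δλ from -36.58° to -38.96° is -2.38°.
Midpoint longitude = -36.58° + (-2.38°)/2 = -36.58° − 1.19° = -37.77°.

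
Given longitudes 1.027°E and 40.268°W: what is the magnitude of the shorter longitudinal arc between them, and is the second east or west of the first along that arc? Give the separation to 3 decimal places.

Raw difference: -40.268 − 1.027 = -41.295°.
Normalise into (−180°, 180°]: -41.295° stays -41.295°.
Negative ⇒ the second point lies to the west; separation 41.295°.

41.295° west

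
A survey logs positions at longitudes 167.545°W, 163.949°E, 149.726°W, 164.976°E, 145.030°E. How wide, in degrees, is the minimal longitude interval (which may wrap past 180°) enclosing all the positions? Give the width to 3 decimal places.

65.244°

Sort the longitudes: -167.545°, -149.726°, +145.030°, +163.949°, +164.976°.
Eastward gaps between consecutive values (wrapping around): 17.819°, 294.756°, 18.919°, 1.027°, 27.479°.
Largest gap = 294.756° ⇒ minimal covering band is its complement: 360° − 294.756° = 65.244°.
Band runs from +145.030° eastward to -149.726°, crossing the antimeridian.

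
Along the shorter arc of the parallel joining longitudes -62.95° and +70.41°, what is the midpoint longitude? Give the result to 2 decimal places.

Signed shortest Δλ from -62.95° to +70.41° is +133.36°.
Midpoint longitude = -62.95° + (+133.36°)/2 = -62.95° + 66.68° = +3.73°.

+3.73°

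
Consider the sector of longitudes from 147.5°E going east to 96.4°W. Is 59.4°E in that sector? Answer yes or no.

Band width going east from +147.5° to -96.4°: ((-96.4 − 147.5) mod 360) = 116.1°.
Offset of +59.4° east of the west edge: ((59.4 − 147.5) mod 360) = 271.9°.
271.9° > 116.1° ⇒ outside.

No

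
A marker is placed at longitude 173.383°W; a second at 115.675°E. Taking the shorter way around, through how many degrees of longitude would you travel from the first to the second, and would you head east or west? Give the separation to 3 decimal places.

70.942° west

Raw difference: 115.675 − -173.383 = 289.058°.
Normalise into (−180°, 180°]: 289.058° − 360° = -70.942°.
Negative ⇒ the second point lies to the west; separation 70.942°.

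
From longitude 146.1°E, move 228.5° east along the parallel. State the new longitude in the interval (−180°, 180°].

14.6°E

Start at +146.1°; shift +228.5° → +374.6°.
+374.6° lies outside (−180°, 180°]; subtract 360° → +14.6°.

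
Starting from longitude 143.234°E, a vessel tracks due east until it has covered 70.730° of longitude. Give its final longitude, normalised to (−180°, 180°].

146.036°W

Start at +143.234°; shift +70.730° → +213.964°.
+213.964° lies outside (−180°, 180°]; subtract 360° → -146.036°.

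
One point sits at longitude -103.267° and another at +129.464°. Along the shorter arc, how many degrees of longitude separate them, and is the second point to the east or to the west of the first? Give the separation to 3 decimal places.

Raw difference: 129.464 − -103.267 = 232.731°.
Normalise into (−180°, 180°]: 232.731° − 360° = -127.269°.
Negative ⇒ the second point lies to the west; separation 127.269°.

127.269° west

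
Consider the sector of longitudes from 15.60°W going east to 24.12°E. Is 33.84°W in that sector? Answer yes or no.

No

Band width going east from -15.60° to +24.12°: ((24.12 − -15.60) mod 360) = 39.72°.
Offset of -33.84° east of the west edge: ((-33.84 − -15.60) mod 360) = 341.76°.
341.76° > 39.72° ⇒ outside.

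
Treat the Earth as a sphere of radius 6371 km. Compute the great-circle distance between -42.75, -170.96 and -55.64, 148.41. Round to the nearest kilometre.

Δλ = 148.41 − -170.96 = 319.37°; wrapped into (−180°, 180°]: -40.63°.
Δφ = -55.64 − -42.75 = -12.89°.
a = sin²(Δφ/2) + cos φ₁ · cos φ₂ · sin²(Δλ/2) = 0.062555.
c = 2·atan2(√a, √(1−a)) = 0.50559 rad → d = 6371·c ≈ 3221.10 km.

3221 km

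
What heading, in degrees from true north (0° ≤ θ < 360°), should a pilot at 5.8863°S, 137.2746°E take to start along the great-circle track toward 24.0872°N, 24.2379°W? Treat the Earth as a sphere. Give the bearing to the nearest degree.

Δλ = -24.2379 − 137.2746 = -161.5125°.
θ = atan2( sin Δλ · cos φ₂ , cos φ₁ · sin φ₂ − sin φ₁ · cos φ₂ · cos Δλ )
  = atan2(-0.28949, 0.31718) = -42.386° → normalised to [0°, 360°): 317.614°.

318°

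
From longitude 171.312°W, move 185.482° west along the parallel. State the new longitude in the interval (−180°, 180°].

Start at -171.312°; shift −185.482° → -356.794°.
-356.794° lies outside (−180°, 180°]; add 360° → +3.206°.

3.206°E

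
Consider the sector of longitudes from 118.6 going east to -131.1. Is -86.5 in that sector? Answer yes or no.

No

Band width going east from +118.6° to -131.1°: ((-131.1 − 118.6) mod 360) = 110.3°.
Offset of -86.5° east of the west edge: ((-86.5 − 118.6) mod 360) = 154.9°.
154.9° > 110.3° ⇒ outside.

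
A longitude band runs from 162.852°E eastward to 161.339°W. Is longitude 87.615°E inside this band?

No

Band width going east from +162.852° to -161.339°: ((-161.339 − 162.852) mod 360) = 35.809°.
Offset of +87.615° east of the west edge: ((87.615 − 162.852) mod 360) = 284.763°.
284.763° > 35.809° ⇒ outside.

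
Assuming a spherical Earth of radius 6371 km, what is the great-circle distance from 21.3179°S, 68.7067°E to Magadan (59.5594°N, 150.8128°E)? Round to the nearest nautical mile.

6268 nmi

Δλ = 150.8128 − 68.7067 = 82.1061°.
Δφ = 59.5594 − -21.3179 = 80.8773°.
a = sin²(Δφ/2) + cos φ₁ · cos φ₂ · sin²(Δλ/2) = 0.624304.
c = 2·atan2(√a, √(1−a)) = 1.82204 rad → d = 6371·c ≈ 11608.22 km ≈ 6267.93 nmi.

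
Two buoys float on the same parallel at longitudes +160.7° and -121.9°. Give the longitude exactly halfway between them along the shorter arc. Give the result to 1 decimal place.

Signed shortest Δλ from +160.7° to -121.9° is +77.4°.
Midpoint longitude = +160.7° + (+77.4°)/2 = +160.7° + 38.7° = +199.4°.
Normalise into (−180°, 180°]: -160.6°.
(The naïve average (+160.7 + -121.9)/2 = 19.4° is on the wrong side of the globe.)

-160.6°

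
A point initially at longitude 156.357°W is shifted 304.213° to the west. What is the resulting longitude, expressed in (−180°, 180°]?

100.570°W

Start at -156.357°; shift −304.213° → -460.570°.
-460.570° lies outside (−180°, 180°]; add 360° → -100.570°.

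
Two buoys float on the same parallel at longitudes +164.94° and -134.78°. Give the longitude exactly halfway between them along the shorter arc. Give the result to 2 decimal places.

-164.92°

Signed shortest Δλ from +164.94° to -134.78° is +60.28°.
Midpoint longitude = +164.94° + (+60.28°)/2 = +164.94° + 30.14° = +195.08°.
Normalise into (−180°, 180°]: -164.92°.
(The naïve average (+164.94 + -134.78)/2 = 15.08° is on the wrong side of the globe.)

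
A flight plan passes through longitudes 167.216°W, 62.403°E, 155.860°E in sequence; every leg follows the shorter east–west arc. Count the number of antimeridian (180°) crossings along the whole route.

Leg 1: -167.216° → +62.403°, shortest Δλ = -130.381° (west) — crosses 180°.
Leg 2: +62.403° → +155.860°, shortest Δλ = 93.457° (east) — does not cross 180°.
Total crossings: 1.

1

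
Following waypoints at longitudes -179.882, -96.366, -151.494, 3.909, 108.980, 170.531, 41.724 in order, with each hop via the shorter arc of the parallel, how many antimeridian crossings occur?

Leg 1: -179.882° → -96.366°, shortest Δλ = 83.516° (east) — does not cross 180°.
Leg 2: -96.366° → -151.494°, shortest Δλ = -55.128° (west) — does not cross 180°.
Leg 3: -151.494° → +3.909°, shortest Δλ = 155.403° (east) — does not cross 180°.
Leg 4: +3.909° → +108.980°, shortest Δλ = 105.071° (east) — does not cross 180°.
Leg 5: +108.980° → +170.531°, shortest Δλ = 61.551° (east) — does not cross 180°.
Leg 6: +170.531° → +41.724°, shortest Δλ = -128.807° (west) — does not cross 180°.
Total crossings: 0.

0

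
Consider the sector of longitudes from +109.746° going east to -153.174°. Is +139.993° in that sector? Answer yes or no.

Yes

Band width going east from +109.746° to -153.174°: ((-153.174 − 109.746) mod 360) = 97.080°.
Offset of +139.993° east of the west edge: ((139.993 − 109.746) mod 360) = 30.247°.
30.247° ≤ 97.080° ⇒ inside.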